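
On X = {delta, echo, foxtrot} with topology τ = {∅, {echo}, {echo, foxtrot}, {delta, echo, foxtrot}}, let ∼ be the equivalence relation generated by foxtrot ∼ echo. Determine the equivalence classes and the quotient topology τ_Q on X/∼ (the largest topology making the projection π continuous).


X/∼ = {[delta], [echo=foxtrot]}; |τ_Q| = 3.

Equivalence classes: [delta], [echo=foxtrot].
Quotient map π: X → X/∼ sends delta ↦ [delta], echo ↦ [echo=foxtrot], foxtrot ↦ [echo=foxtrot].
For each subset V ⊆ X/∼, compute π^{-1}(V) ⊆ X and check whether π^{-1}(V) ∈ τ. V is open in τ_Q iff π^{-1}(V) ∈ τ.
  V = {}: π^{-1}(V) = ∅ ∈ τ ✓.
  V = {[delta]}: π^{-1}(V) = {delta} ∉ τ ✗.
  V = {[echo=foxtrot]}: π^{-1}(V) = {echo, foxtrot} ∈ τ ✓.
  V = {[delta], [echo=foxtrot]}: π^{-1}(V) = {delta, echo, foxtrot} ∈ τ ✓.
Open sets in the quotient: τ_Q = {{}, {[echo=foxtrot]}, {[delta], [echo=foxtrot]}} (3 elements).


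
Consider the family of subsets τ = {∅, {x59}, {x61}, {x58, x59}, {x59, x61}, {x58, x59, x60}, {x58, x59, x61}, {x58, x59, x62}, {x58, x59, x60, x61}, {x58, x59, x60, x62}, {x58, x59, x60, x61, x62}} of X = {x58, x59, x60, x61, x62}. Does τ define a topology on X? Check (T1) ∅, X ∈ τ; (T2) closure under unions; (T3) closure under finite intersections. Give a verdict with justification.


τ is NOT a topology on X.

Axiom (T1): ∅ ∈ τ? Yes; X ∈ τ? Yes.
Axiom (T2/T3): check pairwise unions and intersections of members of τ.
Counterexample for (T2): {x61} ∪ {x58, x59, x62} = {x58, x59, x61, x62} ∉ τ. Therefore τ is NOT a topology.


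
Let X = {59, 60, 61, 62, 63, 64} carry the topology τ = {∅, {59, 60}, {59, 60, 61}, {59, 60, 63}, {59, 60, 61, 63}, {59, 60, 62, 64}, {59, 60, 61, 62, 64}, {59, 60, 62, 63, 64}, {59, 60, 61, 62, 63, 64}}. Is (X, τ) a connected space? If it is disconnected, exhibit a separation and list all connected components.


(X, τ) is connected.

Find clopen sets (U ∈ τ with X ∖ U ∈ τ):
  U = ∅, X ∖ U = {59, 60, 61, 62, 63, 64} — both open, so U is clopen.
  U = {59, 60, 61, 62, 63, 64}, X ∖ U = ∅ — both open, so U is clopen.
Only trivial clopens (∅ and X) exist, so (X, τ) is connected.
Compute connected components by grouping points that agree on all clopens:
  component: {59, 60, 61, 62, 63, 64}


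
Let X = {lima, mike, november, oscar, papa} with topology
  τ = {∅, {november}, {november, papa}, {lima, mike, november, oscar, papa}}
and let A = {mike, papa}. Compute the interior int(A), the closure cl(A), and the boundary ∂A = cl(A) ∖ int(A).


int(A) = ∅, cl(A) = {lima, mike, oscar, papa}, ∂A = {lima, mike, oscar, papa}.

Closed sets in (X, τ) are complements of opens:
  closed(X, τ) = {∅, {lima, mike, oscar}, {lima, mike, oscar, papa}, {lima, mike, november, oscar, papa}}.
int(A) = ⋃ {U ∈ τ : U ⊆ A}. Opens contained in A: ∅.
Taking the union of these: int(A) = ∅.
cl(A) = ⋂ {C closed : A ⊆ C}. Closed sets containing A: {lima, mike, oscar, papa}, {lima, mike, november, oscar, papa}.
Intersecting these: cl(A) = {lima, mike, oscar, papa}.
∂A = cl(A) ∖ int(A) = {lima, mike, oscar, papa} ∖ ∅ = {lima, mike, oscar, papa}.


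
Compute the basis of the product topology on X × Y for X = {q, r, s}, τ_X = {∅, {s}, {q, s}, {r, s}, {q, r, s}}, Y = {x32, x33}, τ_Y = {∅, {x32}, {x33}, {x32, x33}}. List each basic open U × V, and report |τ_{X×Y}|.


Basis B = {∅ × ∅, {s} × {x32}, {s} × {x33}, {q, s} × {x32}, {q, s} × {x33}, {r, s} × {x32}, {r, s} × {x33}, {s} × {x32, x33}, {q, r, s} × {x32}, {q, r, s} × {x33}, {q, s} × {x32, x33}, {r, s} × {x32, x33}, {q, r, s} × {x32, x33}}; |τ_{X×Y}| = 25.

Enumerate products U × V with U ∈ τ_X, V ∈ τ_Y (deduplicated):
  ∅ × ∅ = {} (∅)
  {s} × {x32} = {(s,x32)}
  {s} × {x33} = {(s,x33)}
  {q, s} × {x32} = {(q,x32), (s,x32)}
  {q, s} × {x33} = {(q,x33), (s,x33)}
  {r, s} × {x32} = {(r,x32), (s,x32)}
  {r, s} × {x33} = {(r,x33), (s,x33)}
  {s} × {x32, x33} = {(s,x32), (s,x33)}
  {q, r, s} × {x32} = {(q,x32), (r,x32), (s,x32)}
  {q, r, s} × {x33} = {(q,x33), (r,x33), (s,x33)}
  {q, s} × {x32, x33} = {(q,x32), (q,x33), (s,x32), (s,x33)}
  {r, s} × {x32, x33} = {(r,x32), (r,x33), (s,x32), (s,x33)}
  {q, r, s} × {x32, x33} = {(q,x32), (q,x33), (r,x32), (r,x33), (s,x32), (s,x33)}
These 13 distinct sets form the basis B.
Close under arbitrary unions to get τ_{X×Y}; counting gives |τ_{X×Y}| = 25.


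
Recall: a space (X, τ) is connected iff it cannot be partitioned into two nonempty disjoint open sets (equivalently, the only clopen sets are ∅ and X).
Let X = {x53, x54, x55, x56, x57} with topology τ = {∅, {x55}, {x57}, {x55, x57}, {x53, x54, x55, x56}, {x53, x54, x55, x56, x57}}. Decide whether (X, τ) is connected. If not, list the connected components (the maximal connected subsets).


(X, τ) is disconnected; components = [{x57}, {x53, x54, x55, x56}].

Find clopen sets (U ∈ τ with X ∖ U ∈ τ):
  U = ∅, X ∖ U = {x53, x54, x55, x56, x57} — both open, so U is clopen.
  U = {x57}, X ∖ U = {x53, x54, x55, x56} — both open, so U is clopen.
  U = {x53, x54, x55, x56}, X ∖ U = {x57} — both open, so U is clopen.
  U = {x53, x54, x55, x56, x57}, X ∖ U = ∅ — both open, so U is clopen.
Nontrivial clopen(s) exist: e.g. {x57}. So (X, τ) is disconnected.
Compute connected components by grouping points that agree on all clopens:
  component: {x57}
  component: {x53, x54, x55, x56}


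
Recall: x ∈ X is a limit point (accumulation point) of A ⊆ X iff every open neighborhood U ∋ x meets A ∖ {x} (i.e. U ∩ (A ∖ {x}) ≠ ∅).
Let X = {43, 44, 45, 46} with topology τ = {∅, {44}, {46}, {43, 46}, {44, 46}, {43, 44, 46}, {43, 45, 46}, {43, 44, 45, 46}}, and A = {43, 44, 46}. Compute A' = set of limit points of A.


A' = {43, 45}

For each x ∈ X, list the open sets U ∈ τ with x ∈ U, then check whether U ∩ (A ∖ {x}) ≠ ∅ for every such U.
  x = 43: opens ∋ x are {43, 46}, {43, 44, 46}, {43, 45, 46}, {43, 44, 45, 46}; each meets A ∖ {43}, so x IS a limit point.
  x = 44: open {44} ∋ x has {44} ∩ (A ∖ {44}) = ∅, so x is NOT a limit point.
  x = 45: opens ∋ x are {43, 45, 46}, {43, 44, 45, 46}; each meets A ∖ {45}, so x IS a limit point.
  x = 46: open {46} ∋ x has {46} ∩ (A ∖ {46}) = ∅, so x is NOT a limit point.
Collecting: A' = {43, 45}.


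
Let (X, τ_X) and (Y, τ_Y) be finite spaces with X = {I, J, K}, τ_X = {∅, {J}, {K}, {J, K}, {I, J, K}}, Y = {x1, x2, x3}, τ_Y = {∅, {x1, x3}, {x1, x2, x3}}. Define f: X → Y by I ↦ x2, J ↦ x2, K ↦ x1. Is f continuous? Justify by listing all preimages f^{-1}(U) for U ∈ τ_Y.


f IS continuous.

Compute f^{-1}(U) for each U ∈ τ_Y:
  U = ∅: f^{-1}(U) = ∅ ∈ τ_X ✓.
  U = {x1, x3}: f^{-1}(U) = {K} ∈ τ_X ✓.
  U = {x1, x2, x3}: f^{-1}(U) = {I, J, K} ∈ τ_X ✓.
Every preimage lies in τ_X, so f IS continuous.


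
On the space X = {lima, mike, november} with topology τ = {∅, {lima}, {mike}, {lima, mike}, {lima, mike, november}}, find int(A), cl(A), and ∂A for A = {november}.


int(A) = ∅, cl(A) = {november}, ∂A = {november}.

Closed sets in (X, τ) are complements of opens:
  closed(X, τ) = {∅, {november}, {lima, november}, {mike, november}, {lima, mike, november}}.
int(A) = ⋃ {U ∈ τ : U ⊆ A}. Opens contained in A: ∅.
Taking the union of these: int(A) = ∅.
cl(A) = ⋂ {C closed : A ⊆ C}. Closed sets containing A: {november}, {lima, november}, {mike, november}, {lima, mike, november}.
Intersecting these: cl(A) = {november}.
∂A = cl(A) ∖ int(A) = {november} ∖ ∅ = {november}.


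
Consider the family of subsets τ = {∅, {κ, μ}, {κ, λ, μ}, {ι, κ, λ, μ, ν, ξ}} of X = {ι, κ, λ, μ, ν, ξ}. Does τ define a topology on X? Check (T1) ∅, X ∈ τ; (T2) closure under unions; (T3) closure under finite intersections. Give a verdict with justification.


τ IS a topology on X.

Axiom (T1): ∅ ∈ τ? Yes; X ∈ τ? Yes.
Axiom (T2/T3): check pairwise unions and intersections of members of τ.
All pairwise intersections and unions checked — each lies in τ. Therefore τ satisfies (T1), (T2), (T3): it IS a topology on X.


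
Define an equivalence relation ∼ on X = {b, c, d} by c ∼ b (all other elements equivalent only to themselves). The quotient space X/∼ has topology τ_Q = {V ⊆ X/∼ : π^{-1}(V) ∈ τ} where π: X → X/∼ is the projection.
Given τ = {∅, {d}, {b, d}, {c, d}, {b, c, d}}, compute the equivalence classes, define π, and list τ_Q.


X/∼ = {[b=c], [d]}; |τ_Q| = 3.

Equivalence classes: [b=c], [d].
Quotient map π: X → X/∼ sends b ↦ [b=c], c ↦ [b=c], d ↦ [d].
For each subset V ⊆ X/∼, compute π^{-1}(V) ⊆ X and check whether π^{-1}(V) ∈ τ. V is open in τ_Q iff π^{-1}(V) ∈ τ.
  V = {}: π^{-1}(V) = ∅ ∈ τ ✓.
  V = {[b=c]}: π^{-1}(V) = {b, c} ∉ τ ✗.
  V = {[d]}: π^{-1}(V) = {d} ∈ τ ✓.
  V = {[b=c], [d]}: π^{-1}(V) = {b, c, d} ∈ τ ✓.
Open sets in the quotient: τ_Q = {{}, {[d]}, {[b=c], [d]}} (3 elements).


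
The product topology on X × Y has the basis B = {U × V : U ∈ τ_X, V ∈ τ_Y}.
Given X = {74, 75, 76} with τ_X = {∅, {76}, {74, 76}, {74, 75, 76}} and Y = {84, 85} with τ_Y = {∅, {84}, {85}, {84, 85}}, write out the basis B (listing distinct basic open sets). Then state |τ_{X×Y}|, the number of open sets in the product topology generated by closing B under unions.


Basis B = {∅ × ∅, {76} × {84}, {76} × {85}, {74, 76} × {84}, {74, 76} × {85}, {76} × {84, 85}, {74, 75, 76} × {84}, {74, 75, 76} × {85}, {74, 76} × {84, 85}, {74, 75, 76} × {84, 85}}; |τ_{X×Y}| = 16.

Enumerate products U × V with U ∈ τ_X, V ∈ τ_Y (deduplicated):
  ∅ × ∅ = {} (∅)
  {76} × {84} = {(76,84)}
  {76} × {85} = {(76,85)}
  {74, 76} × {84} = {(74,84), (76,84)}
  {74, 76} × {85} = {(74,85), (76,85)}
  {76} × {84, 85} = {(76,84), (76,85)}
  {74, 75, 76} × {84} = {(74,84), (75,84), (76,84)}
  {74, 75, 76} × {85} = {(74,85), (75,85), (76,85)}
  {74, 76} × {84, 85} = {(74,84), (74,85), (76,84), (76,85)}
  {74, 75, 76} × {84, 85} = {(74,84), (74,85), (75,84), (75,85), (76,84), (76,85)}
These 10 distinct sets form the basis B.
Close under arbitrary unions to get τ_{X×Y}; counting gives |τ_{X×Y}| = 16.


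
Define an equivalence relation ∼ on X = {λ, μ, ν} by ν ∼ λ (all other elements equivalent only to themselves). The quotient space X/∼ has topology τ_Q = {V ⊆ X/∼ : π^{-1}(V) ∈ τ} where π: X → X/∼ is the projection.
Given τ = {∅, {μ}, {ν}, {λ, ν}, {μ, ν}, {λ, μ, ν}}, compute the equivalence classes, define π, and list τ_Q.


X/∼ = {[λ=ν], [μ]}; |τ_Q| = 4.

Equivalence classes: [λ=ν], [μ].
Quotient map π: X → X/∼ sends λ ↦ [λ=ν], μ ↦ [μ], ν ↦ [λ=ν].
For each subset V ⊆ X/∼, compute π^{-1}(V) ⊆ X and check whether π^{-1}(V) ∈ τ. V is open in τ_Q iff π^{-1}(V) ∈ τ.
  V = {}: π^{-1}(V) = ∅ ∈ τ ✓.
  V = {[λ=ν]}: π^{-1}(V) = {λ, ν} ∈ τ ✓.
  V = {[μ]}: π^{-1}(V) = {μ} ∈ τ ✓.
  V = {[λ=ν], [μ]}: π^{-1}(V) = {λ, μ, ν} ∈ τ ✓.
Open sets in the quotient: τ_Q = {{}, {[λ=ν]}, {[μ]}, {[λ=ν], [μ]}} (4 elements).


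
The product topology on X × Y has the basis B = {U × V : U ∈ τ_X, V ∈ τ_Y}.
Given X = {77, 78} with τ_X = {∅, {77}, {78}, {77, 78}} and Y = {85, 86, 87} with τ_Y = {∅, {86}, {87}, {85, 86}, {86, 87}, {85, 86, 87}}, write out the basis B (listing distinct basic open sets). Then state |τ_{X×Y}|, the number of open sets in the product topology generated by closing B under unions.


Basis B = {∅ × ∅, {77} × {86}, {77} × {87}, {78} × {86}, {78} × {87}, {77} × {85, 86}, {77} × {86, 87}, {77, 78} × {86}, {77, 78} × {87}, {78} × {85, 86}, {78} × {86, 87}, {77} × {85, 86, 87}, {78} × {85, 86, 87}, {77, 78} × {85, 86}, {77, 78} × {86, 87}, {77, 78} × {85, 86, 87}}; |τ_{X×Y}| = 36.

Enumerate products U × V with U ∈ τ_X, V ∈ τ_Y (deduplicated):
  ∅ × ∅ = {} (∅)
  {77} × {86} = {(77,86)}
  {77} × {87} = {(77,87)}
  {78} × {86} = {(78,86)}
  {78} × {87} = {(78,87)}
  {77} × {85, 86} = {(77,85), (77,86)}
  {77} × {86, 87} = {(77,86), (77,87)}
  {77, 78} × {86} = {(77,86), (78,86)}
  {77, 78} × {87} = {(77,87), (78,87)}
  {78} × {85, 86} = {(78,85), (78,86)}
  {78} × {86, 87} = {(78,86), (78,87)}
  {77} × {85, 86, 87} = {(77,85), (77,86), (77,87)}
  {78} × {85, 86, 87} = {(78,85), (78,86), (78,87)}
  {77, 78} × {85, 86} = {(77,85), (77,86), (78,85), (78,86)}
  {77, 78} × {86, 87} = {(77,86), (77,87), (78,86), (78,87)}
  {77, 78} × {85, 86, 87} = {(77,85), (77,86), (77,87), (78,85), (78,86), (78,87)}
These 16 distinct sets form the basis B.
Close under arbitrary unions to get τ_{X×Y}; counting gives |τ_{X×Y}| = 36.


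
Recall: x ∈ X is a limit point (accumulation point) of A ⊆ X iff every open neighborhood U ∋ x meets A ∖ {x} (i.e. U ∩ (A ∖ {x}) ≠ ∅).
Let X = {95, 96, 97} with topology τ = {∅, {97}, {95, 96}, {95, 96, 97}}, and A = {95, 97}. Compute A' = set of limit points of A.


A' = {96}

For each x ∈ X, list the open sets U ∈ τ with x ∈ U, then check whether U ∩ (A ∖ {x}) ≠ ∅ for every such U.
  x = 95: open {95, 96} ∋ x has {95, 96} ∩ (A ∖ {95}) = ∅, so x is NOT a limit point.
  x = 96: opens ∋ x are {95, 96}, {95, 96, 97}; each meets A ∖ {96}, so x IS a limit point.
  x = 97: open {97} ∋ x has {97} ∩ (A ∖ {97}) = ∅, so x is NOT a limit point.
Collecting: A' = {96}.


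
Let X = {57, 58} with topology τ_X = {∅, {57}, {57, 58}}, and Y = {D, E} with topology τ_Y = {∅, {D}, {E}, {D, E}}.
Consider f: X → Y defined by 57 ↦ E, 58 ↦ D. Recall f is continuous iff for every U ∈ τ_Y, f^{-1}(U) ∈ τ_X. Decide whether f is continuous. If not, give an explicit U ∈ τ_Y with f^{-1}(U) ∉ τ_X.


f is NOT continuous.

Compute f^{-1}(U) for each U ∈ τ_Y:
  U = ∅: f^{-1}(U) = ∅ ∈ τ_X ✓.
  U = {D}: f^{-1}(U) = {58} ∉ τ_X ✗.
  U = {E}: f^{-1}(U) = {57} ∈ τ_X ✓.
  U = {D, E}: f^{-1}(U) = {57, 58} ∈ τ_X ✓.
Found U = {D} with f^{-1}(U) = {58} not in τ_X. Therefore f is NOT continuous.


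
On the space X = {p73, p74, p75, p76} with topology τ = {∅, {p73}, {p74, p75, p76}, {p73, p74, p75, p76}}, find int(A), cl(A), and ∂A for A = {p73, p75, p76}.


int(A) = {p73}, cl(A) = {p73, p74, p75, p76}, ∂A = {p74, p75, p76}.

Closed sets in (X, τ) are complements of opens:
  closed(X, τ) = {∅, {p73}, {p74, p75, p76}, {p73, p74, p75, p76}}.
int(A) = ⋃ {U ∈ τ : U ⊆ A}. Opens contained in A: ∅, {p73}.
Taking the union of these: int(A) = {p73}.
cl(A) = ⋂ {C closed : A ⊆ C}. Closed sets containing A: {p73, p74, p75, p76}.
Intersecting these: cl(A) = {p73, p74, p75, p76}.
∂A = cl(A) ∖ int(A) = {p73, p74, p75, p76} ∖ {p73} = {p74, p75, p76}.


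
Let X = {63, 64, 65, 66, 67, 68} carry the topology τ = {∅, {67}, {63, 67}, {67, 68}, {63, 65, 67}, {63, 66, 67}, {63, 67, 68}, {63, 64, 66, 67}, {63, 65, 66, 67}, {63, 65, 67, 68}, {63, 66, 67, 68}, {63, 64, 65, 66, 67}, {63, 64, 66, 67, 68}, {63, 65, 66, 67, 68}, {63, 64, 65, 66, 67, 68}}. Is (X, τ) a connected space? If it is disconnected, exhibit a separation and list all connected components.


(X, τ) is connected.

Find clopen sets (U ∈ τ with X ∖ U ∈ τ):
  U = ∅, X ∖ U = {63, 64, 65, 66, 67, 68} — both open, so U is clopen.
  U = {63, 64, 65, 66, 67, 68}, X ∖ U = ∅ — both open, so U is clopen.
Only trivial clopens (∅ and X) exist, so (X, τ) is connected.
Compute connected components by grouping points that agree on all clopens:
  component: {63, 64, 65, 66, 67, 68}


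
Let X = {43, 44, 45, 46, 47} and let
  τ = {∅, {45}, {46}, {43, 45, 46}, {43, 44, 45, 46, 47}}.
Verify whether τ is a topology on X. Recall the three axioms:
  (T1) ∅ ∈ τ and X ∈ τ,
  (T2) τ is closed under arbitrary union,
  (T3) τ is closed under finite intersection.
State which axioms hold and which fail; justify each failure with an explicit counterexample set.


τ is NOT a topology on X.

Axiom (T1): ∅ ∈ τ? Yes; X ∈ τ? Yes.
Axiom (T2/T3): check pairwise unions and intersections of members of τ.
Counterexample for (T2): {45} ∪ {46} = {45, 46} ∉ τ. Therefore τ is NOT a topology.


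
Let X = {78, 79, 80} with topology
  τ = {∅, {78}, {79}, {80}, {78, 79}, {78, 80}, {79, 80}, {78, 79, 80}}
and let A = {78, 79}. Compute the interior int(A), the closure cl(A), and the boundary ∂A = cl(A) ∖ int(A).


int(A) = {78, 79}, cl(A) = {78, 79}, ∂A = ∅.

Closed sets in (X, τ) are complements of opens:
  closed(X, τ) = {∅, {78}, {79}, {80}, {78, 79}, {78, 80}, {79, 80}, {78, 79, 80}}.
int(A) = ⋃ {U ∈ τ : U ⊆ A}. Opens contained in A: ∅, {78}, {79}, {78, 79}.
Taking the union of these: int(A) = {78, 79}.
cl(A) = ⋂ {C closed : A ⊆ C}. Closed sets containing A: {78, 79}, {78, 79, 80}.
Intersecting these: cl(A) = {78, 79}.
∂A = cl(A) ∖ int(A) = {78, 79} ∖ {78, 79} = ∅.


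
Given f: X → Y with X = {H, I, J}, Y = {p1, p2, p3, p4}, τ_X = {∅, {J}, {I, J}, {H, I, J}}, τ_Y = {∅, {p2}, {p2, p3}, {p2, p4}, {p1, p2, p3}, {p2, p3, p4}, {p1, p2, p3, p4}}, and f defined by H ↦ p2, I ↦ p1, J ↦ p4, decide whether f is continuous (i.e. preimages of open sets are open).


f is NOT continuous.

Compute f^{-1}(U) for each U ∈ τ_Y:
  U = ∅: f^{-1}(U) = ∅ ∈ τ_X ✓.
  U = {p2}: f^{-1}(U) = {H} ∉ τ_X ✗.
  U = {p2, p3}: f^{-1}(U) = {H} ∉ τ_X ✗.
  U = {p2, p4}: f^{-1}(U) = {H, J} ∉ τ_X ✗.
  U = {p1, p2, p3}: f^{-1}(U) = {H, I} ∉ τ_X ✗.
  U = {p2, p3, p4}: f^{-1}(U) = {H, J} ∉ τ_X ✗.
  U = {p1, p2, p3, p4}: f^{-1}(U) = {H, I, J} ∈ τ_X ✓.
Found U = {p2} with f^{-1}(U) = {H} not in τ_X. Therefore f is NOT continuous.


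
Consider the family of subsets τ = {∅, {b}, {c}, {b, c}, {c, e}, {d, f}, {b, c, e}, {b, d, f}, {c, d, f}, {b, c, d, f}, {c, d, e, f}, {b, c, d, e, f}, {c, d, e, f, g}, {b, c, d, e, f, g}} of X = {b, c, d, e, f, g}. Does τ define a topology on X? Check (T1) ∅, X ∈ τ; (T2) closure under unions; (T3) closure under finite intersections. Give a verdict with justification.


τ IS a topology on X.

Axiom (T1): ∅ ∈ τ? Yes; X ∈ τ? Yes.
Axiom (T2/T3): check pairwise unions and intersections of members of τ.
All pairwise intersections and unions checked — each lies in τ. Therefore τ satisfies (T1), (T2), (T3): it IS a topology on X.


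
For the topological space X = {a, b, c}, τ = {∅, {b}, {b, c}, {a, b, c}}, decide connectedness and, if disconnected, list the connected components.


(X, τ) is connected.

Find clopen sets (U ∈ τ with X ∖ U ∈ τ):
  U = ∅, X ∖ U = {a, b, c} — both open, so U is clopen.
  U = {a, b, c}, X ∖ U = ∅ — both open, so U is clopen.
Only trivial clopens (∅ and X) exist, so (X, τ) is connected.
Compute connected components by grouping points that agree on all clopens:
  component: {a, b, c}


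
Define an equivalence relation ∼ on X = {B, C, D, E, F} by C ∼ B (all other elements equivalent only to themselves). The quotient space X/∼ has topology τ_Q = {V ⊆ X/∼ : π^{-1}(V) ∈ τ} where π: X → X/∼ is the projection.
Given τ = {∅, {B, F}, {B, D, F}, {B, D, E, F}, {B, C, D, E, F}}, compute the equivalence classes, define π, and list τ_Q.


X/∼ = {[B=C], [D], [E], [F]}; |τ_Q| = 2.

Equivalence classes: [B=C], [D], [E], [F].
Quotient map π: X → X/∼ sends B ↦ [B=C], C ↦ [B=C], D ↦ [D], E ↦ [E], F ↦ [F].
For each subset V ⊆ X/∼, compute π^{-1}(V) ⊆ X and check whether π^{-1}(V) ∈ τ. V is open in τ_Q iff π^{-1}(V) ∈ τ.
  V = {}: π^{-1}(V) = ∅ ∈ τ ✓.
  V = {[B=C]}: π^{-1}(V) = {B, C} ∉ τ ✗.
  V = {[D]}: π^{-1}(V) = {D} ∉ τ ✗.
  V = {[B=C], [D]}: π^{-1}(V) = {B, C, D} ∉ τ ✗.
  V = {[E]}: π^{-1}(V) = {E} ∉ τ ✗.
  V = {[B=C], [E]}: π^{-1}(V) = {B, C, E} ∉ τ ✗.
  V = {[D], [E]}: π^{-1}(V) = {D, E} ∉ τ ✗.
  V = {[B=C], [D], [E]}: π^{-1}(V) = {B, C, D, E} ∉ τ ✗.
  V = {[F]}: π^{-1}(V) = {F} ∉ τ ✗.
  V = {[B=C], [F]}: π^{-1}(V) = {B, C, F} ∉ τ ✗.
  V = {[D], [F]}: π^{-1}(V) = {D, F} ∉ τ ✗.
  V = {[B=C], [D], [F]}: π^{-1}(V) = {B, C, D, F} ∉ τ ✗.
  V = {[E], [F]}: π^{-1}(V) = {E, F} ∉ τ ✗.
  V = {[B=C], [E], [F]}: π^{-1}(V) = {B, C, E, F} ∉ τ ✗.
  V = {[D], [E], [F]}: π^{-1}(V) = {D, E, F} ∉ τ ✗.
  V = {[B=C], [D], [E], [F]}: π^{-1}(V) = {B, C, D, E, F} ∈ τ ✓.
Open sets in the quotient: τ_Q = {{}, {[B=C], [D], [E], [F]}} (2 elements).


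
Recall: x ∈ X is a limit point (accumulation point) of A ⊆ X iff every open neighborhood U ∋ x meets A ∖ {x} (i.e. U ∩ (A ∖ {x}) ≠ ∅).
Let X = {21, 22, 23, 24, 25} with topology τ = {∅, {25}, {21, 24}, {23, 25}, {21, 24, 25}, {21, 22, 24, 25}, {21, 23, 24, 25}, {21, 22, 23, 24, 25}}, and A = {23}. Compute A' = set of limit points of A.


A' = ∅

For each x ∈ X, list the open sets U ∈ τ with x ∈ U, then check whether U ∩ (A ∖ {x}) ≠ ∅ for every such U.
  x = 21: open {21, 24} ∋ x has {21, 24} ∩ (A ∖ {21}) = ∅, so x is NOT a limit point.
  x = 22: open {21, 22, 24, 25} ∋ x has {21, 22, 24, 25} ∩ (A ∖ {22}) = ∅, so x is NOT a limit point.
  x = 23: open {23, 25} ∋ x has {23, 25} ∩ (A ∖ {23}) = ∅, so x is NOT a limit point.
  x = 24: open {21, 24} ∋ x has {21, 24} ∩ (A ∖ {24}) = ∅, so x is NOT a limit point.
  x = 25: open {25} ∋ x has {25} ∩ (A ∖ {25}) = ∅, so x is NOT a limit point.
Collecting: A' = ∅.


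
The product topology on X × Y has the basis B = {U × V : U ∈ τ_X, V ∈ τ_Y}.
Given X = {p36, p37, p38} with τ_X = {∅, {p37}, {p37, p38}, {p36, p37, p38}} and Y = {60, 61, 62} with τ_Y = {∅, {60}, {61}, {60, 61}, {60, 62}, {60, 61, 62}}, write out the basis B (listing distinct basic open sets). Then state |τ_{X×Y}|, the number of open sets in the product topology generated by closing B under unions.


Basis B = {∅ × ∅, {p37} × {60}, {p37} × {61}, {p37} × {60, 61}, {p37} × {60, 62}, {p37, p38} × {60}, {p37, p38} × {61}, {p36, p37, p38} × {60}, {p36, p37, p38} × {61}, {p37} × {60, 61, 62}, {p37, p38} × {60, 61}, {p37, p38} × {60, 62}, {p36, p37, p38} × {60, 61}, {p36, p37, p38} × {60, 62}, {p37, p38} × {60, 61, 62}, {p36, p37, p38} × {60, 61, 62}}; |τ_{X×Y}| = 40.

Enumerate products U × V with U ∈ τ_X, V ∈ τ_Y (deduplicated):
  ∅ × ∅ = {} (∅)
  {p37} × {60} = {(p37,60)}
  {p37} × {61} = {(p37,61)}
  {p37} × {60, 61} = {(p37,60), (p37,61)}
  {p37} × {60, 62} = {(p37,60), (p37,62)}
  {p37, p38} × {60} = {(p37,60), (p38,60)}
  {p37, p38} × {61} = {(p37,61), (p38,61)}
  {p36, p37, p38} × {60} = {(p36,60), (p37,60), (p38,60)}
  {p36, p37, p38} × {61} = {(p36,61), (p37,61), (p38,61)}
  {p37} × {60, 61, 62} = {(p37,60), (p37,61), (p37,62)}
  {p37, p38} × {60, 61} = {(p37,60), (p37,61), (p38,60), (p38,61)}
  {p37, p38} × {60, 62} = {(p37,60), (p37,62), (p38,60), (p38,62)}
  {p36, p37, p38} × {60, 61} = {(p36,60), (p36,61), (p37,60), (p37,61), (p38,60), (p38,61)}
  {p36, p37, p38} × {60, 62} = {(p36,60), (p36,62), (p37,60), (p37,62), (p38,60), (p38,62)}
  {p37, p38} × {60, 61, 62} = {(p37,60), (p37,61), (p37,62), (p38,60), (p38,61), (p38,62)}
  {p36, p37, p38} × {60, 61, 62} = {(p36,60), (p36,61), (p36,62), (p37,60), (p37,61), (p37,62), (p38,60), (p38,61), (p38,62)}
These 16 distinct sets form the basis B.
Close under arbitrary unions to get τ_{X×Y}; counting gives |τ_{X×Y}| = 40.


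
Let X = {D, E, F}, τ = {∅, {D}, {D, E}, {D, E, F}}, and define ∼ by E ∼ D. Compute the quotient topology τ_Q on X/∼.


X/∼ = {[D=E], [F]}; |τ_Q| = 3.

Equivalence classes: [D=E], [F].
Quotient map π: X → X/∼ sends D ↦ [D=E], E ↦ [D=E], F ↦ [F].
For each subset V ⊆ X/∼, compute π^{-1}(V) ⊆ X and check whether π^{-1}(V) ∈ τ. V is open in τ_Q iff π^{-1}(V) ∈ τ.
  V = {}: π^{-1}(V) = ∅ ∈ τ ✓.
  V = {[D=E]}: π^{-1}(V) = {D, E} ∈ τ ✓.
  V = {[F]}: π^{-1}(V) = {F} ∉ τ ✗.
  V = {[D=E], [F]}: π^{-1}(V) = {D, E, F} ∈ τ ✓.
Open sets in the quotient: τ_Q = {{}, {[D=E]}, {[D=E], [F]}} (3 elements).


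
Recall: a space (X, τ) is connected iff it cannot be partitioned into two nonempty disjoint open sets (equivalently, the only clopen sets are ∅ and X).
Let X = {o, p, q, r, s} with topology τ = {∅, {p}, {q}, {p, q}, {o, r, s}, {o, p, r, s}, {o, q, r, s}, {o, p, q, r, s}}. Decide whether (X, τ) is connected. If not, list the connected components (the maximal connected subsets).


(X, τ) is disconnected; components = [{p}, {q}, {o, r, s}].

Find clopen sets (U ∈ τ with X ∖ U ∈ τ):
  U = ∅, X ∖ U = {o, p, q, r, s} — both open, so U is clopen.
  U = {p}, X ∖ U = {o, q, r, s} — both open, so U is clopen.
  U = {q}, X ∖ U = {o, p, r, s} — both open, so U is clopen.
  U = {p, q}, X ∖ U = {o, r, s} — both open, so U is clopen.
  U = {o, r, s}, X ∖ U = {p, q} — both open, so U is clopen.
  U = {o, p, r, s}, X ∖ U = {q} — both open, so U is clopen.
  U = {o, q, r, s}, X ∖ U = {p} — both open, so U is clopen.
  U = {o, p, q, r, s}, X ∖ U = ∅ — both open, so U is clopen.
Nontrivial clopen(s) exist: e.g. {q}. So (X, τ) is disconnected.
Compute connected components by grouping points that agree on all clopens:
  component: {p}
  component: {q}
  component: {o, r, s}


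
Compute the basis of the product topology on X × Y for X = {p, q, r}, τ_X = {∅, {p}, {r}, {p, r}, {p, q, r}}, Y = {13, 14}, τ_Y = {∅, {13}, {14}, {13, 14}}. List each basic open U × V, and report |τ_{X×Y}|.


Basis B = {∅ × ∅, {p} × {13}, {p} × {14}, {r} × {13}, {r} × {14}, {p} × {13, 14}, {p, r} × {13}, {p, r} × {14}, {r} × {13, 14}, {p, q, r} × {13}, {p, q, r} × {14}, {p, r} × {13, 14}, {p, q, r} × {13, 14}}; |τ_{X×Y}| = 25.

Enumerate products U × V with U ∈ τ_X, V ∈ τ_Y (deduplicated):
  ∅ × ∅ = {} (∅)
  {p} × {13} = {(p,13)}
  {p} × {14} = {(p,14)}
  {r} × {13} = {(r,13)}
  {r} × {14} = {(r,14)}
  {p} × {13, 14} = {(p,13), (p,14)}
  {p, r} × {13} = {(p,13), (r,13)}
  {p, r} × {14} = {(p,14), (r,14)}
  {r} × {13, 14} = {(r,13), (r,14)}
  {p, q, r} × {13} = {(p,13), (q,13), (r,13)}
  {p, q, r} × {14} = {(p,14), (q,14), (r,14)}
  {p, r} × {13, 14} = {(p,13), (p,14), (r,13), (r,14)}
  {p, q, r} × {13, 14} = {(p,13), (p,14), (q,13), (q,14), (r,13), (r,14)}
These 13 distinct sets form the basis B.
Close under arbitrary unions to get τ_{X×Y}; counting gives |τ_{X×Y}| = 25.


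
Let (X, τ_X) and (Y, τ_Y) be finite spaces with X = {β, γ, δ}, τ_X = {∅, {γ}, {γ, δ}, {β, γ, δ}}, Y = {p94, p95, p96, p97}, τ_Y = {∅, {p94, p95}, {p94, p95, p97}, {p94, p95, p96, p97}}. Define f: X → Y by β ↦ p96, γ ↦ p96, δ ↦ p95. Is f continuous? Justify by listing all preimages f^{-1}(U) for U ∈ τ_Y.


f is NOT continuous.

Compute f^{-1}(U) for each U ∈ τ_Y:
  U = ∅: f^{-1}(U) = ∅ ∈ τ_X ✓.
  U = {p94, p95}: f^{-1}(U) = {δ} ∉ τ_X ✗.
  U = {p94, p95, p97}: f^{-1}(U) = {δ} ∉ τ_X ✗.
  U = {p94, p95, p96, p97}: f^{-1}(U) = {β, γ, δ} ∈ τ_X ✓.
Found U = {p94, p95} with f^{-1}(U) = {δ} not in τ_X. Therefore f is NOT continuous.


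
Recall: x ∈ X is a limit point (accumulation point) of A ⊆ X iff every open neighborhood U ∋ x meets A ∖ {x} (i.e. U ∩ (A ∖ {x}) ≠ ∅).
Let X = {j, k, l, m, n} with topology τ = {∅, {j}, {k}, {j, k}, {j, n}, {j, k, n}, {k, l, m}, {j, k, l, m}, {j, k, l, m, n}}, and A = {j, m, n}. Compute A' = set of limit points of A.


A' = {l, n}

For each x ∈ X, list the open sets U ∈ τ with x ∈ U, then check whether U ∩ (A ∖ {x}) ≠ ∅ for every such U.
  x = j: open {j} ∋ x has {j} ∩ (A ∖ {j}) = ∅, so x is NOT a limit point.
  x = k: open {k} ∋ x has {k} ∩ (A ∖ {k}) = ∅, so x is NOT a limit point.
  x = l: opens ∋ x are {k, l, m}, {j, k, l, m}, {j, k, l, m, n}; each meets A ∖ {l}, so x IS a limit point.
  x = m: open {k, l, m} ∋ x has {k, l, m} ∩ (A ∖ {m}) = ∅, so x is NOT a limit point.
  x = n: opens ∋ x are {j, n}, {j, k, n}, {j, k, l, m, n}; each meets A ∖ {n}, so x IS a limit point.
Collecting: A' = {l, n}.


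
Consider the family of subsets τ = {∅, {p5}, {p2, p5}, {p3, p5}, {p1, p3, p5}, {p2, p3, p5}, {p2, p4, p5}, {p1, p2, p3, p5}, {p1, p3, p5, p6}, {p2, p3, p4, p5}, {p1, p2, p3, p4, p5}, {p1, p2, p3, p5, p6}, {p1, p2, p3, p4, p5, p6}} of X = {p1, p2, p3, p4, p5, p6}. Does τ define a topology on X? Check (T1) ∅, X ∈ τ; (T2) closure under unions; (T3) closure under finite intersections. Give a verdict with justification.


τ IS a topology on X.

Axiom (T1): ∅ ∈ τ? Yes; X ∈ τ? Yes.
Axiom (T2/T3): check pairwise unions and intersections of members of τ.
All pairwise intersections and unions checked — each lies in τ. Therefore τ satisfies (T1), (T2), (T3): it IS a topology on X.


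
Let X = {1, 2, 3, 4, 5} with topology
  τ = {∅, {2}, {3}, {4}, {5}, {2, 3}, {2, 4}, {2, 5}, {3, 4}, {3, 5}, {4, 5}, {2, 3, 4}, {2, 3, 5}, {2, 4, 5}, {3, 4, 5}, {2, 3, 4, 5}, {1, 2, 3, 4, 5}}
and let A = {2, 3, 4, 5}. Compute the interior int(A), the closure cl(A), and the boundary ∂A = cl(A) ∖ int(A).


int(A) = {2, 3, 4, 5}, cl(A) = {1, 2, 3, 4, 5}, ∂A = {1}.

Closed sets in (X, τ) are complements of opens:
  closed(X, τ) = {∅, {1}, {1, 2}, {1, 3}, {1, 4}, {1, 5}, {1, 2, 3}, {1, 2, 4}, {1, 2, 5}, {1, 3, 4}, {1, 3, 5}, {1, 4, 5}, {1, 2, 3, 4}, {1, 2, 3, 5}, {1, 2, 4, 5}, {1, 3, 4, 5}, {1, 2, 3, 4, 5}}.
int(A) = ⋃ {U ∈ τ : U ⊆ A}. Opens contained in A: ∅, {2}, {3}, {4}, {5}, {2, 3}, {2, 4}, {2, 5}, {3, 4}, {3, 5}, {4, 5}, {2, 3, 4}, {2, 3, 5}, {2, 4, 5}, {3, 4, 5}, {2, 3, 4, 5}.
Taking the union of these: int(A) = {2, 3, 4, 5}.
cl(A) = ⋂ {C closed : A ⊆ C}. Closed sets containing A: {1, 2, 3, 4, 5}.
Intersecting these: cl(A) = {1, 2, 3, 4, 5}.
∂A = cl(A) ∖ int(A) = {1, 2, 3, 4, 5} ∖ {2, 3, 4, 5} = {1}.


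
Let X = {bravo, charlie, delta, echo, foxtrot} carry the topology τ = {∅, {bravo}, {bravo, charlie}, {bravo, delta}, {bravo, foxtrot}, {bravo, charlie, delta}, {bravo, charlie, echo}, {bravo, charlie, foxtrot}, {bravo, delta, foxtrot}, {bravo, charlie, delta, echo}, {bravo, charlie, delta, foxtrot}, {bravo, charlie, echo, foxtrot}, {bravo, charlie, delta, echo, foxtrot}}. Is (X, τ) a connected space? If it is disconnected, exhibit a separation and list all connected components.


(X, τ) is connected.

Find clopen sets (U ∈ τ with X ∖ U ∈ τ):
  U = ∅, X ∖ U = {bravo, charlie, delta, echo, foxtrot} — both open, so U is clopen.
  U = {bravo, charlie, delta, echo, foxtrot}, X ∖ U = ∅ — both open, so U is clopen.
Only trivial clopens (∅ and X) exist, so (X, τ) is connected.
Compute connected components by grouping points that agree on all clopens:
  component: {bravo, charlie, delta, echo, foxtrot}


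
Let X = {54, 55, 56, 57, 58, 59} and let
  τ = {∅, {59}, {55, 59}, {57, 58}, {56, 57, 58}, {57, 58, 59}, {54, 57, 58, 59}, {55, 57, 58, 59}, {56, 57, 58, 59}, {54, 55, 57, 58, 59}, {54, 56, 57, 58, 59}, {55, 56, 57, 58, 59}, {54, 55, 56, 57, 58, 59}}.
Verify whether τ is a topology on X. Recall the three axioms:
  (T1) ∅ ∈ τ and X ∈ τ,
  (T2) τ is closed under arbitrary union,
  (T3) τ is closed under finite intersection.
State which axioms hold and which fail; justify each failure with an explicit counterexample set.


τ IS a topology on X.

Axiom (T1): ∅ ∈ τ? Yes; X ∈ τ? Yes.
Axiom (T2/T3): check pairwise unions and intersections of members of τ.
All pairwise intersections and unions checked — each lies in τ. Therefore τ satisfies (T1), (T2), (T3): it IS a topology on X.


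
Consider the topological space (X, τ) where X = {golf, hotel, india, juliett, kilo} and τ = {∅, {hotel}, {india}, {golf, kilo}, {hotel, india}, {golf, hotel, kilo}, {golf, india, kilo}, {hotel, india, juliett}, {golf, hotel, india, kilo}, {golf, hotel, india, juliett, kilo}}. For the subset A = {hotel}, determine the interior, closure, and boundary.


int(A) = {hotel}, cl(A) = {hotel, juliett}, ∂A = {juliett}.

Closed sets in (X, τ) are complements of opens:
  closed(X, τ) = {∅, {juliett}, {golf, kilo}, {hotel, juliett}, {india, juliett}, {golf, juliett, kilo}, {hotel, india, juliett}, {golf, hotel, juliett, kilo}, {golf, india, juliett, kilo}, {golf, hotel, india, juliett, kilo}}.
int(A) = ⋃ {U ∈ τ : U ⊆ A}. Opens contained in A: ∅, {hotel}.
Taking the union of these: int(A) = {hotel}.
cl(A) = ⋂ {C closed : A ⊆ C}. Closed sets containing A: {hotel, juliett}, {hotel, india, juliett}, {golf, hotel, juliett, kilo}, {golf, hotel, india, juliett, kilo}.
Intersecting these: cl(A) = {hotel, juliett}.
∂A = cl(A) ∖ int(A) = {hotel, juliett} ∖ {hotel} = {juliett}.


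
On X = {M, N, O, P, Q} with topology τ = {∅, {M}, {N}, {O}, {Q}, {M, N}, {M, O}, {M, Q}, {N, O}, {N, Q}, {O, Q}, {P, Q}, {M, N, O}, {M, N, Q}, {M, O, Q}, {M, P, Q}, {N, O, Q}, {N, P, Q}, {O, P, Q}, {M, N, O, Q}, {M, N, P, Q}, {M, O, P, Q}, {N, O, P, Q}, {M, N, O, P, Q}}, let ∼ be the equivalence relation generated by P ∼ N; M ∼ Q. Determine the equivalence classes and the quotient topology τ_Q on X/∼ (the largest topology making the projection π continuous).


X/∼ = {[M=Q], [N=P], [O]}; |τ_Q| = 6.

Equivalence classes: [M=Q], [N=P], [O].
Quotient map π: X → X/∼ sends M ↦ [M=Q], N ↦ [N=P], O ↦ [O], P ↦ [N=P], Q ↦ [M=Q].
For each subset V ⊆ X/∼, compute π^{-1}(V) ⊆ X and check whether π^{-1}(V) ∈ τ. V is open in τ_Q iff π^{-1}(V) ∈ τ.
  V = {}: π^{-1}(V) = ∅ ∈ τ ✓.
  V = {[M=Q]}: π^{-1}(V) = {M, Q} ∈ τ ✓.
  V = {[N=P]}: π^{-1}(V) = {N, P} ∉ τ ✗.
  V = {[M=Q], [N=P]}: π^{-1}(V) = {M, N, P, Q} ∈ τ ✓.
  V = {[O]}: π^{-1}(V) = {O} ∈ τ ✓.
  V = {[M=Q], [O]}: π^{-1}(V) = {M, O, Q} ∈ τ ✓.
  V = {[N=P], [O]}: π^{-1}(V) = {N, O, P} ∉ τ ✗.
  V = {[M=Q], [N=P], [O]}: π^{-1}(V) = {M, N, O, P, Q} ∈ τ ✓.
Open sets in the quotient: τ_Q = {{}, {[M=Q]}, {[M=Q], [N=P]}, {[O]}, {[M=Q], [O]}, {[M=Q], [N=P], [O]}} (6 elements).


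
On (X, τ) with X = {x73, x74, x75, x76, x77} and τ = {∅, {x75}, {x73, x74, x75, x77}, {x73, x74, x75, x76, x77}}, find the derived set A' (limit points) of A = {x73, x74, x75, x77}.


A' = {x73, x74, x76, x77}

For each x ∈ X, list the open sets U ∈ τ with x ∈ U, then check whether U ∩ (A ∖ {x}) ≠ ∅ for every such U.
  x = x73: opens ∋ x are {x73, x74, x75, x77}, {x73, x74, x75, x76, x77}; each meets A ∖ {x73}, so x IS a limit point.
  x = x74: opens ∋ x are {x73, x74, x75, x77}, {x73, x74, x75, x76, x77}; each meets A ∖ {x74}, so x IS a limit point.
  x = x75: open {x75} ∋ x has {x75} ∩ (A ∖ {x75}) = ∅, so x is NOT a limit point.
  x = x76: opens ∋ x are {x73, x74, x75, x76, x77}; each meets A ∖ {x76}, so x IS a limit point.
  x = x77: opens ∋ x are {x73, x74, x75, x77}, {x73, x74, x75, x76, x77}; each meets A ∖ {x77}, so x IS a limit point.
Collecting: A' = {x73, x74, x76, x77}.


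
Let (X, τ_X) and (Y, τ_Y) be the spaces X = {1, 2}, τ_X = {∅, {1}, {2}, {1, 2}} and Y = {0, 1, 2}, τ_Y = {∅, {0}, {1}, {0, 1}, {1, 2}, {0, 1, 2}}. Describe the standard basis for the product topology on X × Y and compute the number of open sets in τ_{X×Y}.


Basis B = {∅ × ∅, {1} × {0}, {1} × {1}, {2} × {0}, {2} × {1}, {1} × {0, 1}, {1, 2} × {0}, {1} × {1, 2}, {1, 2} × {1}, {2} × {0, 1}, {2} × {1, 2}, {1} × {0, 1, 2}, {2} × {0, 1, 2}, {1, 2} × {0, 1}, {1, 2} × {1, 2}, {1, 2} × {0, 1, 2}}; |τ_{X×Y}| = 36.

Enumerate products U × V with U ∈ τ_X, V ∈ τ_Y (deduplicated):
  ∅ × ∅ = {} (∅)
  {1} × {0} = {(1,0)}
  {1} × {1} = {(1,1)}
  {2} × {0} = {(2,0)}
  {2} × {1} = {(2,1)}
  {1} × {0, 1} = {(1,0), (1,1)}
  {1, 2} × {0} = {(1,0), (2,0)}
  {1} × {1, 2} = {(1,1), (1,2)}
  {1, 2} × {1} = {(1,1), (2,1)}
  {2} × {0, 1} = {(2,0), (2,1)}
  {2} × {1, 2} = {(2,1), (2,2)}
  {1} × {0, 1, 2} = {(1,0), (1,1), (1,2)}
  {2} × {0, 1, 2} = {(2,0), (2,1), (2,2)}
  {1, 2} × {0, 1} = {(1,0), (1,1), (2,0), (2,1)}
  {1, 2} × {1, 2} = {(1,1), (1,2), (2,1), (2,2)}
  {1, 2} × {0, 1, 2} = {(1,0), (1,1), (1,2), (2,0), (2,1), (2,2)}
These 16 distinct sets form the basis B.
Close under arbitrary unions to get τ_{X×Y}; counting gives |τ_{X×Y}| = 36.


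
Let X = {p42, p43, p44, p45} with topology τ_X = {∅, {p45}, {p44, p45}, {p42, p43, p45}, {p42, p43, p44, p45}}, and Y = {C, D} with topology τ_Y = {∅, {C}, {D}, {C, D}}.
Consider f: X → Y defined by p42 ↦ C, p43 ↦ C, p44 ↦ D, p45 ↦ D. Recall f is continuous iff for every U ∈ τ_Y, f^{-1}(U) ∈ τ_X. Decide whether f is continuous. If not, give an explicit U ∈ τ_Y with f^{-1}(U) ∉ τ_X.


f is NOT continuous.

Compute f^{-1}(U) for each U ∈ τ_Y:
  U = ∅: f^{-1}(U) = ∅ ∈ τ_X ✓.
  U = {C}: f^{-1}(U) = {p42, p43} ∉ τ_X ✗.
  U = {D}: f^{-1}(U) = {p44, p45} ∈ τ_X ✓.
  U = {C, D}: f^{-1}(U) = {p42, p43, p44, p45} ∈ τ_X ✓.
Found U = {C} with f^{-1}(U) = {p42, p43} not in τ_X. Therefore f is NOT continuous.


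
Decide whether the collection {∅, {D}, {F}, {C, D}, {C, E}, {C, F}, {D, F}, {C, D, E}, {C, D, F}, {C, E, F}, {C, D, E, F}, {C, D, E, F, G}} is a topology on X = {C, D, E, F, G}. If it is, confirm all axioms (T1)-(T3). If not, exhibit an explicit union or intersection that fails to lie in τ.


τ is NOT a topology on X.

Axiom (T1): ∅ ∈ τ? Yes; X ∈ τ? Yes.
Axiom (T2/T3): check pairwise unions and intersections of members of τ.
Counterexample for (T3): {C, D} ∩ {C, E} = {C} ∉ τ. Therefore τ is NOT a topology.


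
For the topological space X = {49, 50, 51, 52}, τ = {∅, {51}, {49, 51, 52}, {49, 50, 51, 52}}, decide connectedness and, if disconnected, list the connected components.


(X, τ) is connected.

Find clopen sets (U ∈ τ with X ∖ U ∈ τ):
  U = ∅, X ∖ U = {49, 50, 51, 52} — both open, so U is clopen.
  U = {49, 50, 51, 52}, X ∖ U = ∅ — both open, so U is clopen.
Only trivial clopens (∅ and X) exist, so (X, τ) is connected.
Compute connected components by grouping points that agree on all clopens:
  component: {49, 50, 51, 52}


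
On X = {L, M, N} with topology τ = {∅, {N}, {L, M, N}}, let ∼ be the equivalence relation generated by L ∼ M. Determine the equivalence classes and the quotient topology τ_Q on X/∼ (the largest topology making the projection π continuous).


X/∼ = {[L=M], [N]}; |τ_Q| = 3.

Equivalence classes: [L=M], [N].
Quotient map π: X → X/∼ sends L ↦ [L=M], M ↦ [L=M], N ↦ [N].
For each subset V ⊆ X/∼, compute π^{-1}(V) ⊆ X and check whether π^{-1}(V) ∈ τ. V is open in τ_Q iff π^{-1}(V) ∈ τ.
  V = {}: π^{-1}(V) = ∅ ∈ τ ✓.
  V = {[L=M]}: π^{-1}(V) = {L, M} ∉ τ ✗.
  V = {[N]}: π^{-1}(V) = {N} ∈ τ ✓.
  V = {[L=M], [N]}: π^{-1}(V) = {L, M, N} ∈ τ ✓.
Open sets in the quotient: τ_Q = {{}, {[N]}, {[L=M], [N]}} (3 elements).


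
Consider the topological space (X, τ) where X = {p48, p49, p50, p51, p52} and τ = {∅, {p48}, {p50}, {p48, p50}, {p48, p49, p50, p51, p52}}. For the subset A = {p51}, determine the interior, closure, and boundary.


int(A) = ∅, cl(A) = {p49, p51, p52}, ∂A = {p49, p51, p52}.

Closed sets in (X, τ) are complements of opens:
  closed(X, τ) = {∅, {p49, p51, p52}, {p48, p49, p51, p52}, {p49, p50, p51, p52}, {p48, p49, p50, p51, p52}}.
int(A) = ⋃ {U ∈ τ : U ⊆ A}. Opens contained in A: ∅.
Taking the union of these: int(A) = ∅.
cl(A) = ⋂ {C closed : A ⊆ C}. Closed sets containing A: {p49, p51, p52}, {p48, p49, p51, p52}, {p49, p50, p51, p52}, {p48, p49, p50, p51, p52}.
Intersecting these: cl(A) = {p49, p51, p52}.
∂A = cl(A) ∖ int(A) = {p49, p51, p52} ∖ ∅ = {p49, p51, p52}.


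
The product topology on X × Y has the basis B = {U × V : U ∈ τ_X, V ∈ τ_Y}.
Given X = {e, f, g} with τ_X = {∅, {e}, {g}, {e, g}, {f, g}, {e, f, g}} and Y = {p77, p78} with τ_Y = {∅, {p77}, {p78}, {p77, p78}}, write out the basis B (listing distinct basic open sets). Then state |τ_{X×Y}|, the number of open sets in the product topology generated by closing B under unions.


Basis B = {∅ × ∅, {e} × {p77}, {e} × {p78}, {g} × {p77}, {g} × {p78}, {e} × {p77, p78}, {e, g} × {p77}, {e, g} × {p78}, {f, g} × {p77}, {f, g} × {p78}, {g} × {p77, p78}, {e, f, g} × {p77}, {e, f, g} × {p78}, {e, g} × {p77, p78}, {f, g} × {p77, p78}, {e, f, g} × {p77, p78}}; |τ_{X×Y}| = 36.

Enumerate products U × V with U ∈ τ_X, V ∈ τ_Y (deduplicated):
  ∅ × ∅ = {} (∅)
  {e} × {p77} = {(e,p77)}
  {e} × {p78} = {(e,p78)}
  {g} × {p77} = {(g,p77)}
  {g} × {p78} = {(g,p78)}
  {e} × {p77, p78} = {(e,p77), (e,p78)}
  {e, g} × {p77} = {(e,p77), (g,p77)}
  {e, g} × {p78} = {(e,p78), (g,p78)}
  {f, g} × {p77} = {(f,p77), (g,p77)}
  {f, g} × {p78} = {(f,p78), (g,p78)}
  {g} × {p77, p78} = {(g,p77), (g,p78)}
  {e, f, g} × {p77} = {(e,p77), (f,p77), (g,p77)}
  {e, f, g} × {p78} = {(e,p78), (f,p78), (g,p78)}
  {e, g} × {p77, p78} = {(e,p77), (e,p78), (g,p77), (g,p78)}
  {f, g} × {p77, p78} = {(f,p77), (f,p78), (g,p77), (g,p78)}
  {e, f, g} × {p77, p78} = {(e,p77), (e,p78), (f,p77), (f,p78), (g,p77), (g,p78)}
These 16 distinct sets form the basis B.
Close under arbitrary unions to get τ_{X×Y}; counting gives |τ_{X×Y}| = 36.
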